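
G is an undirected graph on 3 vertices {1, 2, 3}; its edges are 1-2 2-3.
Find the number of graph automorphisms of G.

The degree sequence is [1, 2, 1]; the two degree-1 vertices 1 and 3 are the ends of a path, so G = P_3. The only nontrivial automorphism of a path is the end-to-end reflection, so Aut(G) ≅ Z_2.

2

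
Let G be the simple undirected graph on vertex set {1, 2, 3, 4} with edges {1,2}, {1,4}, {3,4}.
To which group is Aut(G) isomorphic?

the cyclic group of order 2

The degree sequence is [2, 1, 1, 2]; the two degree-1 vertices 2 and 3 are the ends of a path, so G = P_4. The only nontrivial automorphism of a path is the end-to-end reflection, so Aut(G) ≅ Z_2.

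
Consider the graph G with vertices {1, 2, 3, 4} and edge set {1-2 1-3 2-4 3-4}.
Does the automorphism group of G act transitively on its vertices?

G is 2-regular and bipartite on 2^2 = 4 vertices with girth 4; it is the hypercube graph Q_2. Aut(Q_2) consists of the signed permutations of the 2 coordinate axes: 2! permutations times 2^2 sign flips, so |Aut| = 2^2·2! = 8. Under this action every vertex can be carried to every other, so G is vertex-transitive.

Yes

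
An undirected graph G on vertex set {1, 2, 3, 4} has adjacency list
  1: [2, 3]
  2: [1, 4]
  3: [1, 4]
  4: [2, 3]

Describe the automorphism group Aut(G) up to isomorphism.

D_4

G is 2-regular and connected on 4 vertices, i.e. the cycle C_4. C_4 has 4 rotations and 4 reflections, so Aut(C_4) ≅ D_4 of order 8.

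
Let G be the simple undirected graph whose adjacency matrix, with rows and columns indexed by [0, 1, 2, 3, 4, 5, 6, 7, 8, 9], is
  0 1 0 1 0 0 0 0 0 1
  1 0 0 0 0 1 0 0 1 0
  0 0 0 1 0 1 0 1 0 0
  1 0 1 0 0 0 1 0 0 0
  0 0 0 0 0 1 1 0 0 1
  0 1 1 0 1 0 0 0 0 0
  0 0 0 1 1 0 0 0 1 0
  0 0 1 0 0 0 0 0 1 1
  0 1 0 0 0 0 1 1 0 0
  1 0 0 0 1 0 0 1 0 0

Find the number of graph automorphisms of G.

G is 3-regular on 10 vertices with no triangles and no 4-cycles (girth 5): this is the Petersen graph. Viewing the Petersen graph as the Kneser graph K(5,2) — vertices are 2-subsets of {1,…,5}, edges join disjoint pairs — its automorphisms are exactly the permutations of the 5-element set, so Aut ≅ S_5 of order 120.

120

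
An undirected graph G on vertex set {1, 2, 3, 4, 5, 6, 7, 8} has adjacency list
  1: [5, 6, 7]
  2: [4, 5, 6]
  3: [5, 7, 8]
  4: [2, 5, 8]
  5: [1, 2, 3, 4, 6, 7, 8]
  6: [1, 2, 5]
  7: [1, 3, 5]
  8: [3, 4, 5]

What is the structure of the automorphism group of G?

Vertex 5 is the unique vertex of degree 7; the remaining 7 vertices each have degree 3 and induce a cycle, so G is the wheel on 8 vertices with hub 5. Every automorphism fixes the hub and acts on the rim 7-cycle, so Aut(G) ≅ Aut(C_7) = D_7 of order 14.

the dihedral group of order 14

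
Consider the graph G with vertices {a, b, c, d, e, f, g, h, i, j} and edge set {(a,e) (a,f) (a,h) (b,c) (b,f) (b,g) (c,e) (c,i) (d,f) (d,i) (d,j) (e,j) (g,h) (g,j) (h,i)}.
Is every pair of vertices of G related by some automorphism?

G is 3-regular on 10 vertices with no triangles and no 4-cycles (girth 5): this is the Petersen graph. It is a classical fact that the Petersen graph has automorphism group S_5 (order 120), arising from its description as the Kneser graph K(5,2). This group acts transitively on the 10 vertices.

Yes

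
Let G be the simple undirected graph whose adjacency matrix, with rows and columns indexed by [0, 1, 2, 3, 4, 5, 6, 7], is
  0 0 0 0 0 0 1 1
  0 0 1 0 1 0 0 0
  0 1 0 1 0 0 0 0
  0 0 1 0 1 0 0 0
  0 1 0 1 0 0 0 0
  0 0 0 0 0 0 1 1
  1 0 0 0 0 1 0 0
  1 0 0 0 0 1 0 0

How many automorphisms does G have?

128

G has two connected components, {0, 5, 6, 7} and {1, 2, 3, 4}; each is 2-regular, so G = C_4 ⊔ C_4. Aut of a disjoint union of two copies of C_4 is the wreath product D_4 ≀ Z_2, of order 2·8² = 128.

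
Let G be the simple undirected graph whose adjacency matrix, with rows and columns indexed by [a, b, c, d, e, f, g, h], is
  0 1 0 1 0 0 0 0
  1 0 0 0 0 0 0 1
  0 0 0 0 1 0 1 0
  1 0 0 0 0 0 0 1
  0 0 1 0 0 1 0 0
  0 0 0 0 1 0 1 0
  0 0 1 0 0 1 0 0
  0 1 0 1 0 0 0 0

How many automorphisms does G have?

G has two connected components, {c, e, f, g} and {a, b, d, h}; each is 2-regular, so G = C_4 ⊔ C_4. With two isomorphic components, Aut(G) = Aut(C_4) ≀ S_2 = (D_4 × D_4) ⋊ Z_2: permute each cycle by D_4, then optionally swap the two cycles. Order 2·(2·4)² = 128.

128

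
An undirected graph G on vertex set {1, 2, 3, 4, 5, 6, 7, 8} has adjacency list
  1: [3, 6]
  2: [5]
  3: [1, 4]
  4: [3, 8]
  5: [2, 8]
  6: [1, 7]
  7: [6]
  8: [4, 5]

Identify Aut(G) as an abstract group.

The degree sequence is [2, 1, 2, 2, 2, 2, 1, 2]; the two degree-1 vertices 2 and 7 are the ends of a path, so G = P_8. A path has exactly one nontrivial symmetry — reversal — giving Aut(G) of order 2.

C_2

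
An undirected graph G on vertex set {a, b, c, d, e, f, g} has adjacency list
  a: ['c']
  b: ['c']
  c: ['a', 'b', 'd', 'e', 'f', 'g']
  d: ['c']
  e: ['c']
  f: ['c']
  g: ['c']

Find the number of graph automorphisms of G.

Vertex c has degree 6 and every other vertex has degree 1, so G is the star K_{1,6} with centre c. The 6 leaves are pairwise interchangeable while the centre is fixed, giving Aut(G) = S_6.

720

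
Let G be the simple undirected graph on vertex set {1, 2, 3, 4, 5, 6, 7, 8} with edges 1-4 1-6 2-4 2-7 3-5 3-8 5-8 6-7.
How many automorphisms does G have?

G has two connected components, {1, 2, 4, 6, 7} and {3, 5, 8}; each is 2-regular, so G = C_5 ⊔ C_3. The components are non-isomorphic (different sizes), so Aut(G) = Aut(C_5) × Aut(C_3) = D_5 × D_3 of order 10·6 = 60.

60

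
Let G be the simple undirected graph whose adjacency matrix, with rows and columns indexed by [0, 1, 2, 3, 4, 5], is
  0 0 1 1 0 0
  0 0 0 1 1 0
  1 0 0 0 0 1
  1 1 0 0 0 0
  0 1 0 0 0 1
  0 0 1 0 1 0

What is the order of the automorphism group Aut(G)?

12

G is 2-regular and connected on 6 vertices, i.e. the cycle C_6. C_6 has 6 rotations and 6 reflections, so Aut(C_6) ≅ D_6 of order 12.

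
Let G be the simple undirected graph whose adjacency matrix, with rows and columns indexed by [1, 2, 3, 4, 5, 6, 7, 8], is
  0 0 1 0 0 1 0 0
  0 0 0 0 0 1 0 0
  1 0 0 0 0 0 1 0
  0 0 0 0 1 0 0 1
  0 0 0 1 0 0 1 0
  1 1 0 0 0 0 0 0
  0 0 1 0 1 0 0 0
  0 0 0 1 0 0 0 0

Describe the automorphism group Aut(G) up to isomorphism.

C_2

The degree sequence is [2, 1, 2, 2, 2, 2, 2, 1]; the two degree-1 vertices 2 and 8 are the ends of a path, so G = P_8. The only nontrivial automorphism of a path is the end-to-end reflection, so Aut(G) ≅ Z_2.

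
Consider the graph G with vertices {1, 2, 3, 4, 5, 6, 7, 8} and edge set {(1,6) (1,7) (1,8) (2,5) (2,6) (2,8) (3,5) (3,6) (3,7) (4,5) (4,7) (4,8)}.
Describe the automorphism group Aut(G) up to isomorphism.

the hyperoctahedral group B_3

G is 3-regular and bipartite on 2^3 = 8 vertices with girth 4; it is the hypercube graph Q_3. The symmetry group of the 3-cube is the hyperoctahedral group B_3 = Z_2 ≀ S_3, of order 2^3·3! = 48.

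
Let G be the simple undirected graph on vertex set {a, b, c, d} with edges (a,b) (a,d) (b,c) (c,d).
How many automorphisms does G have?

8

Every vertex has degree 2 and the graph is connected, so G is the 4-cycle C_4. The automorphisms of the 4-cycle are exactly the symmetries of a regular 4-gon: the dihedral group D_4, |D_4| = 8.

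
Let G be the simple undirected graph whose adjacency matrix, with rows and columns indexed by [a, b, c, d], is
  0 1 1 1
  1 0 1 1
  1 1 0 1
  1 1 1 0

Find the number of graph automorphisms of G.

24

Every vertex has degree 3, so G is the complete graph K_4. Any permutation of the 4 vertices preserves K_4, so Aut(K_4) = S_4 of order 4! = 24.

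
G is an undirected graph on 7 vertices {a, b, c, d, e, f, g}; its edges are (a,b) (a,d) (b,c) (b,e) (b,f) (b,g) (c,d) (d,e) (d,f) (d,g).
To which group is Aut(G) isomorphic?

The vertices split by degree into {b, d} (degree 5) and {a, c, e, f, g} (degree 2); every edge runs between the two parts, so G is the complete bipartite graph K_{2,5}. The parts have unequal sizes, so no automorphism swaps them; each part is permuted independently, giving S_2 × S_5 of order 2!·5! = 240.

S_2 × S_5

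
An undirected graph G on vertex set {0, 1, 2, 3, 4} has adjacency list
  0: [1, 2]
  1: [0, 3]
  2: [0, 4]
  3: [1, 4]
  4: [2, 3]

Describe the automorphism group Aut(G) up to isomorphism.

the dihedral group of order 10

Every vertex has degree 2 and the graph is connected, so G is the 5-cycle C_5. C_5 has 5 rotations and 5 reflections, so Aut(C_5) ≅ D_5 of order 10.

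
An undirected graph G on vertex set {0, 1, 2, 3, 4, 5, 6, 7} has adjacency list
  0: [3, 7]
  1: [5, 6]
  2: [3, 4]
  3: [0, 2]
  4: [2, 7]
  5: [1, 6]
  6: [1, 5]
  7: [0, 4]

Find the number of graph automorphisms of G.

G has two connected components, {0, 2, 3, 4, 7} and {1, 5, 6}; each is 2-regular, so G = C_5 ⊔ C_3. The components are non-isomorphic (different sizes), so Aut(G) = Aut(C_3) × Aut(C_5) = D_3 × D_5 of order 6·10 = 60.

60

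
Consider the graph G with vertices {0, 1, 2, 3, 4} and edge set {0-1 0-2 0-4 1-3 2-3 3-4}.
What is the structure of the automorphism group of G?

S_2 × S_3

The vertices split by degree into {0, 3} (degree 3) and {1, 2, 4} (degree 2); every edge runs between the two parts, so G is the complete bipartite graph K_{2,3}. Automorphisms preserve the bipartition setwise (since the parts differ in size) and act as S_2 × S_3 within it; |Aut| = 12.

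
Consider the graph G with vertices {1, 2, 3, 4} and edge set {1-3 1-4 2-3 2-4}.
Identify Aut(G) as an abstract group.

G is 2-regular and bipartite on 2^2 = 4 vertices with girth 4; it is the hypercube graph Q_2. Aut(Q_2) consists of the signed permutations of the 2 coordinate axes: 2! permutations times 2^2 sign flips, so |Aut| = 2^2·2! = 8.

D_4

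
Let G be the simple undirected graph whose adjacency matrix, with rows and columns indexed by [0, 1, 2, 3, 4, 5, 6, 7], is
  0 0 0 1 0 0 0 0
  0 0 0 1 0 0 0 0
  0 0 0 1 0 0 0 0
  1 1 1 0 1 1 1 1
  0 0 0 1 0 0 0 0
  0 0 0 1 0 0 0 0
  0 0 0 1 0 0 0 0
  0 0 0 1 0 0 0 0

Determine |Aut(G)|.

5040

Vertex 3 has degree 7 and every other vertex has degree 1, so G is the star K_{1,7} with centre 3. Any automorphism fixes the centre and permutes the 7 leaves freely, so Aut(G) ≅ S_7 of order 7! = 5040.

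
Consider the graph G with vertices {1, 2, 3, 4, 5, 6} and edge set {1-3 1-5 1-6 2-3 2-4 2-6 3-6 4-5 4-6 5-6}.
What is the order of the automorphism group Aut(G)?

Vertex 6 is the unique vertex of degree 5; the remaining 5 vertices each have degree 3 and induce a cycle, so G is the wheel on 6 vertices with hub 6. Every automorphism fixes the hub and acts on the rim 5-cycle, so Aut(G) ≅ Aut(C_5) = D_5 of order 10.

10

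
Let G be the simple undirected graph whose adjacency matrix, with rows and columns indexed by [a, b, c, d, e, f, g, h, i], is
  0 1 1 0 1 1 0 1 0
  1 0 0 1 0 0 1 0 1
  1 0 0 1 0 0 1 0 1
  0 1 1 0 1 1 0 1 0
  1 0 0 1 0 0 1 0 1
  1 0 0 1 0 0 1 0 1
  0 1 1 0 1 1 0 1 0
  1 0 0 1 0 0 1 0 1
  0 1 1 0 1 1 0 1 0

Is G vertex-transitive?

Automorphisms preserve degree, but G has vertices of degree 4 and vertices of degree 5; no automorphism maps one to the other, so G is not vertex-transitive.

No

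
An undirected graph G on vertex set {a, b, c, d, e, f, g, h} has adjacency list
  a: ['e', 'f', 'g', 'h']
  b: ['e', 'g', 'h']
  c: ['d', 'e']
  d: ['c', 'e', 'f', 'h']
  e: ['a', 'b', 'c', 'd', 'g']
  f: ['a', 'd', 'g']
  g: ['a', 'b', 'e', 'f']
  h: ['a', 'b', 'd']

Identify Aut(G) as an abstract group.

The degree sequence is [4, 3, 2, 4, 5, 3, 4, 3]. Checking the degree-preserving permutations of the vertex set shows that none except the identity preserves every edge, so Aut(G) is trivial.

1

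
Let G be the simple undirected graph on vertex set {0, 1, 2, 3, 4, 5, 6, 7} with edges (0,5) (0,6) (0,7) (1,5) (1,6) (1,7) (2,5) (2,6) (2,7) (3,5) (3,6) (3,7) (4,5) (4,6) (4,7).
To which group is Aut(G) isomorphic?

The vertices split by degree into {5, 6, 7} (degree 5) and {0, 1, 2, 3, 4} (degree 3); every edge runs between the two parts, so G is the complete bipartite graph K_{3,5}. Automorphisms preserve the bipartition setwise (since the parts differ in size) and act as S_3 × S_5 within it; |Aut| = 720.

S_3 × S_5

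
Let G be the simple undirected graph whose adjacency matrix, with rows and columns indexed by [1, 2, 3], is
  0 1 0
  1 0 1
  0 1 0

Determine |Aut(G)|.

The degree sequence is [1, 2, 1]; the two degree-1 vertices 1 and 3 are the ends of a path, so G = P_3. A path has exactly one nontrivial symmetry — reversal — giving Aut(G) of order 2.

2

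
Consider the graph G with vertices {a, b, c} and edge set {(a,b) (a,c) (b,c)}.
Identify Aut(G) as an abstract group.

Every vertex has degree 2, so G is the complete graph K_3. Any permutation of the 3 vertices preserves K_3, so Aut(K_3) = S_3 of order 3! = 6.

the symmetric group on 3 letters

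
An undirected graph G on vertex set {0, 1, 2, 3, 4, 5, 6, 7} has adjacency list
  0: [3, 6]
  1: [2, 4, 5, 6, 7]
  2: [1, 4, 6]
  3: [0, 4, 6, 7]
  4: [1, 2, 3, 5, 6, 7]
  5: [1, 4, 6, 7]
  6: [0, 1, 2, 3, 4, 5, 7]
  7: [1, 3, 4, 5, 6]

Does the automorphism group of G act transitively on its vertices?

No

Vertex 0 is the only vertex of degree 2, so every automorphism fixes it; G is not vertex-transitive.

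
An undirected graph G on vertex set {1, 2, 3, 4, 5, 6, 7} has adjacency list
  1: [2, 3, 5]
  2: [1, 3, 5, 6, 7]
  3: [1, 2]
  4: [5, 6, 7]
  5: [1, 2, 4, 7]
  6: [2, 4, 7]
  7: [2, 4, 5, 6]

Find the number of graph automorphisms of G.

The degree sequence is [3, 5, 2, 3, 4, 3, 4]. Checking the degree-preserving permutations of the vertex set shows that none except the identity preserves every edge, so Aut(G) is trivial.

1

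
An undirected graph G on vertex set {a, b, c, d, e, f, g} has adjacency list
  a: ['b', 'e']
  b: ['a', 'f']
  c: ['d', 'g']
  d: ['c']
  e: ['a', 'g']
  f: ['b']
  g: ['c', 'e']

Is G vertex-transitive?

No

Automorphisms preserve degree, but G has vertices of degree 1 and vertices of degree 2; no automorphism maps one to the other, so G is not vertex-transitive.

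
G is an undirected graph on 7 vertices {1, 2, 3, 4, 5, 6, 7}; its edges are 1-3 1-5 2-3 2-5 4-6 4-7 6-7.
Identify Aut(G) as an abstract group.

G has two connected components, {1, 2, 3, 5} and {4, 6, 7}; each is 2-regular, so G = C_4 ⊔ C_3. No automorphism exchanges components of different sizes, hence Aut(G) is the direct product D_4 × D_3, order 48.

D_4 × D_3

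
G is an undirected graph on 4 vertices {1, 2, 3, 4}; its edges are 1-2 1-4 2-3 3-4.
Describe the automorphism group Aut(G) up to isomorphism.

G is 2-regular and bipartite on 2^2 = 4 vertices with girth 4; it is the hypercube graph Q_2. Aut(Q_2) consists of the signed permutations of the 2 coordinate axes: 2! permutations times 2^2 sign flips, so |Aut| = 2^2·2! = 8.

the dihedral group of order 8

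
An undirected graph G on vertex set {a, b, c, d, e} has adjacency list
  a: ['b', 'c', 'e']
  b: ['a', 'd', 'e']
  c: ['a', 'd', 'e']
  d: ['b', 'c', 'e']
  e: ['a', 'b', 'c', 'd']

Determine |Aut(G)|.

Vertex e is the unique vertex of degree 4; the remaining 4 vertices each have degree 3 and induce a cycle, so G is the wheel on 5 vertices with hub e. With the hub fixed, the remaining symmetry is that of the rim cycle C_4, giving the dihedral group D_4.

8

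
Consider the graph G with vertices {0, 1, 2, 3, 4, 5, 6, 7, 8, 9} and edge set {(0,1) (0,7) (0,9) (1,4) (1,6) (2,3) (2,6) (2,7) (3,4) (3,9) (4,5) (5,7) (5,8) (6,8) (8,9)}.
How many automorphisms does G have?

120

G is 3-regular on 10 vertices with no triangles and no 4-cycles (girth 5): this is the Petersen graph. Viewing the Petersen graph as the Kneser graph K(5,2) — vertices are 2-subsets of {1,…,5}, edges join disjoint pairs — its automorphisms are exactly the permutations of the 5-element set, so Aut ≅ S_5 of order 120.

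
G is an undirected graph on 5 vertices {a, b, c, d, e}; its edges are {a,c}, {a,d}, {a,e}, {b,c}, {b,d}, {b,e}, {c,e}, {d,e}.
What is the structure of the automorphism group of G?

the dihedral group of order 8

Vertex e is the unique vertex of degree 4; the remaining 4 vertices each have degree 3 and induce a cycle, so G is the wheel on 5 vertices with hub e. With the hub fixed, the remaining symmetry is that of the rim cycle C_4, giving the dihedral group D_4.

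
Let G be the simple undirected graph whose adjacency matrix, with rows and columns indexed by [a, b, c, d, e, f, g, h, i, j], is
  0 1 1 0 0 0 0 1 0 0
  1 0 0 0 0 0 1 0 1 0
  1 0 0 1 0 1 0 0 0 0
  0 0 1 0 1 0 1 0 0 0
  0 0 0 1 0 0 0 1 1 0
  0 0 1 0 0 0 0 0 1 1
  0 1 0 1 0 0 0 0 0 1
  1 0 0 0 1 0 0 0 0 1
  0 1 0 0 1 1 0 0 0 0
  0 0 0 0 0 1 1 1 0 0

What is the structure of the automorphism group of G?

G is 3-regular on 10 vertices with no triangles and no 4-cycles (girth 5): this is the Petersen graph. It is a classical fact that the Petersen graph has automorphism group S_5 (order 120), arising from its description as the Kneser graph K(5,2).

S_5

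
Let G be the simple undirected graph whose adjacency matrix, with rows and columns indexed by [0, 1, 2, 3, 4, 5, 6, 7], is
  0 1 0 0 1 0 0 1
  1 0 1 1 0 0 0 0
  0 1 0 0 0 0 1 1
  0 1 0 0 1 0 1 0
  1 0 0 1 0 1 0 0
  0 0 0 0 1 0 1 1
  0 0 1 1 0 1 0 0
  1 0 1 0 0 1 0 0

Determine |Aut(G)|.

48

G is 3-regular and bipartite on 2^3 = 8 vertices with girth 4; it is the hypercube graph Q_3. The symmetry group of the 3-cube is the hyperoctahedral group B_3 = Z_2 ≀ S_3, of order 2^3·3! = 48.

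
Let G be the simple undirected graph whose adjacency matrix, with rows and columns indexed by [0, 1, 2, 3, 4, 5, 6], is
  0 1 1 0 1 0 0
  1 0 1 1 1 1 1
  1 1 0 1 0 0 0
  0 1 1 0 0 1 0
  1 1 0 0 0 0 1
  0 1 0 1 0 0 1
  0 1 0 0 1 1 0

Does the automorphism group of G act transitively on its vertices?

Vertex 1 is the only vertex of degree 6, so every automorphism fixes it; G is not vertex-transitive.

No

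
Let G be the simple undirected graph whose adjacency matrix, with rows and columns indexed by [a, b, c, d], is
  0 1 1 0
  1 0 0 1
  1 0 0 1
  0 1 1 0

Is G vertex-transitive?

Yes

G is 2-regular and bipartite on 2^2 = 4 vertices with girth 4; it is the hypercube graph Q_2. Aut(Q_2) consists of the signed permutations of the 2 coordinate axes: 2! permutations times 2^2 sign flips, so |Aut| = 2^2·2! = 8. This group acts transitively on the 4 vertices.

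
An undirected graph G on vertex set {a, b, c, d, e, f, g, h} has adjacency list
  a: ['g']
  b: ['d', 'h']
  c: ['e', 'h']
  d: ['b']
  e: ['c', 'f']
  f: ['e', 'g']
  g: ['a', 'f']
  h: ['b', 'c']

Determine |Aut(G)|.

2

The degree sequence is [1, 2, 2, 1, 2, 2, 2, 2]; the two degree-1 vertices a and d are the ends of a path, so G = P_8. A path has exactly one nontrivial symmetry — reversal — giving Aut(G) of order 2.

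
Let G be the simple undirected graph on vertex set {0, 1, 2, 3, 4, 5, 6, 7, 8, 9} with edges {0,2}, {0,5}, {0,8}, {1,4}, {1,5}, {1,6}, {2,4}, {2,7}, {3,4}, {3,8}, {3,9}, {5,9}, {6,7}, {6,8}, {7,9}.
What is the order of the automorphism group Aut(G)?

120

G is 3-regular on 10 vertices with no triangles and no 4-cycles (girth 5): this is the Petersen graph. Viewing the Petersen graph as the Kneser graph K(5,2) — vertices are 2-subsets of {1,…,5}, edges join disjoint pairs — its automorphisms are exactly the permutations of the 5-element set, so Aut ≅ S_5 of order 120.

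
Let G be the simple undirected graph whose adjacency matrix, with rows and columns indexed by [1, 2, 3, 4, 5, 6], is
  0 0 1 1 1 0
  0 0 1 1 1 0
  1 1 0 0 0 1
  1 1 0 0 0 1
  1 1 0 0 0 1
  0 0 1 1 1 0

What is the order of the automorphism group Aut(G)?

G is 3-regular and bipartite with parts {1, 2, 6} and {3, 4, 5} (each part is independent and every cross-pair is an edge), so G = K_{3,3}. Aut(K_{3,3}) is the wreath product S_3 ≀ Z_2: permute within each part, then optionally swap the parts; |Aut| = 2·(3!)² = 72.

72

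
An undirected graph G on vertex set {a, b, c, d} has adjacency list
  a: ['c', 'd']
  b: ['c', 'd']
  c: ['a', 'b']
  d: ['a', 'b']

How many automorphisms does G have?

8

G is 2-regular and bipartite on 2^2 = 4 vertices with girth 4; it is the hypercube graph Q_2. The symmetry group of the 2-cube is the hyperoctahedral group B_2 = Z_2 ≀ S_2, of order 2^2·2! = 8.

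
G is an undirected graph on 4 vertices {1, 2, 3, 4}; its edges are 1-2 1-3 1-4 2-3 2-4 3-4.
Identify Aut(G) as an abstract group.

All 4 vertices are pairwise adjacent: G = K_4. Every bijection on the vertex set is an automorphism of K_4; hence Aut(K_4) ≅ S_4, order 24.

S_4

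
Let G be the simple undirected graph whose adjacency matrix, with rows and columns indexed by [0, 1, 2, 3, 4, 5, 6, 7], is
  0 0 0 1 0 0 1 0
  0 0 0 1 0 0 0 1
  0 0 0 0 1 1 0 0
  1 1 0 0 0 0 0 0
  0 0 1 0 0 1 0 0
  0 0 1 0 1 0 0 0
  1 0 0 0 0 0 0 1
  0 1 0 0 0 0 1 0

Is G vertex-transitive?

G has two connected components, {0, 1, 3, 6, 7} and {2, 4, 5}; each is 2-regular, so G = C_5 ⊔ C_3. The orbit of 0 under Aut(G) is {0, 1, 3, 6, 7}, which does not contain 2, so G is not vertex-transitive.

No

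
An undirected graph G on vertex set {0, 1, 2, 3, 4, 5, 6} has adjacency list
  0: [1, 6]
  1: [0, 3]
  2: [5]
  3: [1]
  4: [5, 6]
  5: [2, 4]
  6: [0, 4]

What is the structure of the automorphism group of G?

The degree sequence is [2, 2, 1, 1, 2, 2, 2]; the two degree-1 vertices 2 and 3 are the ends of a path, so G = P_7. The only nontrivial automorphism of a path is the end-to-end reflection, so Aut(G) ≅ Z_2.

C_2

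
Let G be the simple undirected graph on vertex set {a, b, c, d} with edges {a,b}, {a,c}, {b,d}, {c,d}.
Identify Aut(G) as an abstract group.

G is 2-regular and bipartite with parts {a, d} and {b, c} (each part is independent and every cross-pair is an edge), so G = K_{2,2}. Each part can be permuted independently (S_2 × S_2) and the two equal-size parts can also be swapped, giving (S_2 × S_2) ⋊ Z_2 of order 2·(2!)² = 8.

(S_2 × S_2) ⋊ Z_2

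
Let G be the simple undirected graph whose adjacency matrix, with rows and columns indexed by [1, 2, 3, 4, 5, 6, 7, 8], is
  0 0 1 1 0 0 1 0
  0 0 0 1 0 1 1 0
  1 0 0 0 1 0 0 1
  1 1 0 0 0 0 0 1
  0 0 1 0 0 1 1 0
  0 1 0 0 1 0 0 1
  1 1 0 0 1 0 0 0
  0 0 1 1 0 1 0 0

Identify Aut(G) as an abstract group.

G is 3-regular and bipartite on 2^3 = 8 vertices with girth 4; it is the hypercube graph Q_3. Aut(Q_3) consists of the signed permutations of the 3 coordinate axes: 3! permutations times 2^3 sign flips, so |Aut| = 2^3·3! = 48.

Z_2^3 ⋊ S_3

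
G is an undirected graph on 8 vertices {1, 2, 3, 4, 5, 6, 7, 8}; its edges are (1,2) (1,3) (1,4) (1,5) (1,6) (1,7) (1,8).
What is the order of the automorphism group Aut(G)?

5040

Vertex 1 has degree 7 and every other vertex has degree 1, so G is the star K_{1,7} with centre 1. Any automorphism fixes the centre and permutes the 7 leaves freely, so Aut(G) ≅ S_7 of order 7! = 5040.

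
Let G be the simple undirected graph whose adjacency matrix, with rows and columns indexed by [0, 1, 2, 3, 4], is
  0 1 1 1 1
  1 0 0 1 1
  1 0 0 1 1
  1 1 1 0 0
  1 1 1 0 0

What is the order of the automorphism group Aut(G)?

Vertex 0 is the unique vertex of degree 4; the remaining 4 vertices each have degree 3 and induce a cycle, so G is the wheel on 5 vertices with hub 0. With the hub fixed, the remaining symmetry is that of the rim cycle C_4, giving the dihedral group D_4.

8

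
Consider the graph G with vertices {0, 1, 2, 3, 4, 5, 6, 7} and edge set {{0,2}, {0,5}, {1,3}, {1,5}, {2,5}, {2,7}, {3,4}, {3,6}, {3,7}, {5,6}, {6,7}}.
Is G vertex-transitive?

Vertex 4 is the only vertex of degree 1, so every automorphism fixes it; G is not vertex-transitive.

No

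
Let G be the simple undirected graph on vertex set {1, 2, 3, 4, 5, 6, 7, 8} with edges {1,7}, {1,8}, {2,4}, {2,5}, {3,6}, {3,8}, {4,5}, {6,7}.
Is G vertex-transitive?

G has two connected components, {1, 3, 6, 7, 8} and {2, 4, 5}; each is 2-regular, so G = C_5 ⊔ C_3. The orbit of 1 under Aut(G) is {1, 3, 6, 7, 8}, which does not contain 2, so G is not vertex-transitive.

No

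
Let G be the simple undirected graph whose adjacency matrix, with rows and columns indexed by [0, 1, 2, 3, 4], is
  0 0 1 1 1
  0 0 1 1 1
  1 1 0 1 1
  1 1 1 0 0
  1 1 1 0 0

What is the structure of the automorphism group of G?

D_4

Vertex 2 is the unique vertex of degree 4; the remaining 4 vertices each have degree 3 and induce a cycle, so G is the wheel on 5 vertices with hub 2. Every automorphism fixes the hub and acts on the rim 4-cycle, so Aut(G) ≅ Aut(C_4) = D_4 of order 8.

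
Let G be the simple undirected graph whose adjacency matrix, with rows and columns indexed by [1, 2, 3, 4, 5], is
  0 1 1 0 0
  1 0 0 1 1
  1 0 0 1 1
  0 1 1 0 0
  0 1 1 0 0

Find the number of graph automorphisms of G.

The vertices split by degree into {2, 3} (degree 3) and {1, 4, 5} (degree 2); every edge runs between the two parts, so G is the complete bipartite graph K_{2,3}. The parts have unequal sizes, so no automorphism swaps them; each part is permuted independently, giving S_2 × S_3 of order 2!·3! = 12.

12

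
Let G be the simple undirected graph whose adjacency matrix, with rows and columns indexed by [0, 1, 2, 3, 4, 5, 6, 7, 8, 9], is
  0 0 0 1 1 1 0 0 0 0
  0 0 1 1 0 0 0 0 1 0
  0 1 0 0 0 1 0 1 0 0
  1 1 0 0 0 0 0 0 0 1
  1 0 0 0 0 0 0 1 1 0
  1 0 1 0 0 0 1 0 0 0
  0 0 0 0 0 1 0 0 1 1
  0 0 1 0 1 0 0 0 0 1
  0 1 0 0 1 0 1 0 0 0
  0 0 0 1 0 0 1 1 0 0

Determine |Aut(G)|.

G is 3-regular on 10 vertices with no triangles and no 4-cycles (girth 5): this is the Petersen graph. It is a classical fact that the Petersen graph has automorphism group S_5 (order 120), arising from its description as the Kneser graph K(5,2).

120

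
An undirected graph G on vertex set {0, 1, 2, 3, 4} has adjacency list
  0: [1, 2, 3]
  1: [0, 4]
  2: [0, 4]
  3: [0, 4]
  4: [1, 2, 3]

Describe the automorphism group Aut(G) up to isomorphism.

The vertices split by degree into {0, 4} (degree 3) and {1, 2, 3} (degree 2); every edge runs between the two parts, so G is the complete bipartite graph K_{2,3}. Automorphisms preserve the bipartition setwise (since the parts differ in size) and act as S_3 × S_2 within it; |Aut| = 12.

S_3 × S_2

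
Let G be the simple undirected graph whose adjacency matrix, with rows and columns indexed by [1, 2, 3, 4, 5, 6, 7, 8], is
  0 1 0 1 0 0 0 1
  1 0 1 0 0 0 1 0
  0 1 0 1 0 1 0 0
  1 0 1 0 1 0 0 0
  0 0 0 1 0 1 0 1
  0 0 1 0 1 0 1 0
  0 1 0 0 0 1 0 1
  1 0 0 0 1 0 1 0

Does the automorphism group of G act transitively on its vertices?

G is 3-regular and bipartite on 2^3 = 8 vertices with girth 4; it is the hypercube graph Q_3. Aut(Q_3) consists of the signed permutations of the 3 coordinate axes: 3! permutations times 2^3 sign flips, so |Aut| = 2^3·3! = 48. Under this action every vertex can be carried to every other, so G is vertex-transitive.

Yes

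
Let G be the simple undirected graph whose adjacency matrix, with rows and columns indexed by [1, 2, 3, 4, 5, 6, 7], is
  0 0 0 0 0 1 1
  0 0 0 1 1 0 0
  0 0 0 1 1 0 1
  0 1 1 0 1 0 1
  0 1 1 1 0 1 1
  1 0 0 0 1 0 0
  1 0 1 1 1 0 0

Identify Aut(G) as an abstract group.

1

The degree sequence is [2, 2, 3, 4, 5, 2, 4]. Checking the degree-preserving permutations of the vertex set shows that none except the identity preserves every edge, so Aut(G) is trivial.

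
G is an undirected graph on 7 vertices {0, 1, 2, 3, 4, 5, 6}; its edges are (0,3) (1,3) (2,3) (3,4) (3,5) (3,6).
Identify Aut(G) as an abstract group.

Vertex 3 has degree 6 and every other vertex has degree 1, so G is the star K_{1,6} with centre 3. The 6 leaves are pairwise interchangeable while the centre is fixed, giving Aut(G) = S_6.

S_6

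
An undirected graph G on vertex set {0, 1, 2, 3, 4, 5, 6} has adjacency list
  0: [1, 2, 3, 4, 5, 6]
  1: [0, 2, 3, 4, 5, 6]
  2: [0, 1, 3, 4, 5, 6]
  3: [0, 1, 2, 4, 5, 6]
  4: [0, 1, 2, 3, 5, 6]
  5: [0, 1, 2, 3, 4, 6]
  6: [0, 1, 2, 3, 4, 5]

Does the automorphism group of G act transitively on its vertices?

All 7 vertices are pairwise adjacent: G = K_7. Any permutation of the 7 vertices preserves K_7, so Aut(K_7) = S_7 of order 7! = 5040. Under this action every vertex can be carried to every other, so G is vertex-transitive.

Yes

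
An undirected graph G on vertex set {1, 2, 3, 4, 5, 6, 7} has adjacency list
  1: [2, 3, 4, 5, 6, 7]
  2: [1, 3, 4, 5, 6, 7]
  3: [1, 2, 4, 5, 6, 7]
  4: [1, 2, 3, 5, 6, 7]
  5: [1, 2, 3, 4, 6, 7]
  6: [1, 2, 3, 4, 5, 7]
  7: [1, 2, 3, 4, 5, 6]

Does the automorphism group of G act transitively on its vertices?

All 7 vertices are pairwise adjacent: G = K_7. Any permutation of the 7 vertices preserves K_7, so Aut(K_7) = S_7 of order 7! = 5040. Under this action every vertex can be carried to every other, so G is vertex-transitive.

Yes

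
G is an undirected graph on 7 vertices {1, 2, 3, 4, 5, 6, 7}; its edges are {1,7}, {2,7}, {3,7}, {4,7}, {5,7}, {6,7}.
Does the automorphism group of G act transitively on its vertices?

No

Vertex 7 is the only vertex of degree 6, so every automorphism fixes it; G is not vertex-transitive.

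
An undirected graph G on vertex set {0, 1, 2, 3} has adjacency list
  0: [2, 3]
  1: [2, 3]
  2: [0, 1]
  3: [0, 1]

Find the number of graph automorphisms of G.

8

G is 2-regular and connected on 4 vertices, i.e. the cycle C_4. C_4 has 4 rotations and 4 reflections, so Aut(C_4) ≅ D_4 of order 8.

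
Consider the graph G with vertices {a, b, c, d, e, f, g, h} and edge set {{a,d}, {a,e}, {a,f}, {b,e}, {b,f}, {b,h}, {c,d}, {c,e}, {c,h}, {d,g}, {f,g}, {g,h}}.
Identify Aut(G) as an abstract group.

Z_2^3 ⋊ S_3

G is 3-regular and bipartite on 2^3 = 8 vertices with girth 4; it is the hypercube graph Q_3. The symmetry group of the 3-cube is the hyperoctahedral group B_3 = Z_2 ≀ S_3, of order 2^3·3! = 48.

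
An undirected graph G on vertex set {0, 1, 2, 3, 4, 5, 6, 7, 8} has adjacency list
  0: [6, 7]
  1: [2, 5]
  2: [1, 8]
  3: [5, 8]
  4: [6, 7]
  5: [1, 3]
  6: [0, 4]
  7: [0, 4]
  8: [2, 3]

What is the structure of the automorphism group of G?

D_5 × D_4

G has two connected components, {1, 2, 3, 5, 8} and {0, 4, 6, 7}; each is 2-regular, so G = C_5 ⊔ C_4. The components are non-isomorphic (different sizes), so Aut(G) = Aut(C_5) × Aut(C_4) = D_5 × D_4 of order 10·8 = 80.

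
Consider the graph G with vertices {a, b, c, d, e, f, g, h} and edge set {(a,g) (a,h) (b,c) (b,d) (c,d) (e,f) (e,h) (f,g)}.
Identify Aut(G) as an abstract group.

G has two connected components, {a, e, f, g, h} and {b, c, d}; each is 2-regular, so G = C_5 ⊔ C_3. No automorphism exchanges components of different sizes, hence Aut(G) is the direct product D_5 × D_3, order 60.

D_5 × D_3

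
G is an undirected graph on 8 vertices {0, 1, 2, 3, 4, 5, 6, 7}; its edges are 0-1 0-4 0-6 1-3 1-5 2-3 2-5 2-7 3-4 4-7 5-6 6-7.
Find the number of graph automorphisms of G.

48

G is 3-regular and bipartite on 2^3 = 8 vertices with girth 4; it is the hypercube graph Q_3. Aut(Q_3) consists of the signed permutations of the 3 coordinate axes: 3! permutations times 2^3 sign flips, so |Aut| = 2^3·3! = 48.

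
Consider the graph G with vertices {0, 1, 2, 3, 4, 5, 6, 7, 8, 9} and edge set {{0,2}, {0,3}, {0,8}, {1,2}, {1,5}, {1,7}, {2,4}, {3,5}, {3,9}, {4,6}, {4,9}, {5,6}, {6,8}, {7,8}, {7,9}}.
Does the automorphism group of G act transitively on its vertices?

Yes

G is 3-regular on 10 vertices with no triangles and no 4-cycles (girth 5): this is the Petersen graph. It is a classical fact that the Petersen graph has automorphism group S_5 (order 120), arising from its description as the Kneser graph K(5,2). Under this action every vertex can be carried to every other, so G is vertex-transitive.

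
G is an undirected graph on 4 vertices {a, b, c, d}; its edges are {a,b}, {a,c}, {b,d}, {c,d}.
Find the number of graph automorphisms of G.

G is 2-regular and bipartite on 2^2 = 4 vertices with girth 4; it is the hypercube graph Q_2. Aut(Q_2) consists of the signed permutations of the 2 coordinate axes: 2! permutations times 2^2 sign flips, so |Aut| = 2^2·2! = 8.

8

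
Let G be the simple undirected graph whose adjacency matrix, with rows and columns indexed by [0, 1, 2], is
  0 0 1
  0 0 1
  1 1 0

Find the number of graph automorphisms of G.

The degree sequence is [1, 1, 2]; the two degree-1 vertices 0 and 1 are the ends of a path, so G = P_3. The only nontrivial automorphism of a path is the end-to-end reflection, so Aut(G) ≅ Z_2.

2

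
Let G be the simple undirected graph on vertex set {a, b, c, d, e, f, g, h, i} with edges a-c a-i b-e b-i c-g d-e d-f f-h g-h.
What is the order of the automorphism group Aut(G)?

18

Every vertex has degree 2 and the graph is connected, so G is the 9-cycle C_9. The automorphisms of the 9-cycle are exactly the symmetries of a regular 9-gon: the dihedral group D_9, |D_9| = 18.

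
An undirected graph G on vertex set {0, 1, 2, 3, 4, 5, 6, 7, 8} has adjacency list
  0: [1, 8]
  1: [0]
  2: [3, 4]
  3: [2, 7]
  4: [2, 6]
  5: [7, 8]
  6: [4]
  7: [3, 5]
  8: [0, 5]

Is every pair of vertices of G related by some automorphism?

No

Automorphisms preserve degree, but G has vertices of degree 1 and vertices of degree 2; no automorphism maps one to the other, so G is not vertex-transitive.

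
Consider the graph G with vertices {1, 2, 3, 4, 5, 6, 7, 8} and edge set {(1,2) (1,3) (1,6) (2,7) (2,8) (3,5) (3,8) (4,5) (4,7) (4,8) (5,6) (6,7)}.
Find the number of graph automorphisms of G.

G is 3-regular and bipartite on 2^3 = 8 vertices with girth 4; it is the hypercube graph Q_3. Aut(Q_3) consists of the signed permutations of the 3 coordinate axes: 3! permutations times 2^3 sign flips, so |Aut| = 2^3·3! = 48.

48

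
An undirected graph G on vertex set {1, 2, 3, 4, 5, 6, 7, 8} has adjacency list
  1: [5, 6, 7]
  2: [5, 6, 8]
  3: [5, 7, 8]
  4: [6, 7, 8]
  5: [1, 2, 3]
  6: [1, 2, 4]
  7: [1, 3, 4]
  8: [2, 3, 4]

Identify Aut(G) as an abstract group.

Z_2^3 ⋊ S_3

G is 3-regular and bipartite on 2^3 = 8 vertices with girth 4; it is the hypercube graph Q_3. Aut(Q_3) consists of the signed permutations of the 3 coordinate axes: 3! permutations times 2^3 sign flips, so |Aut| = 2^3·3! = 48.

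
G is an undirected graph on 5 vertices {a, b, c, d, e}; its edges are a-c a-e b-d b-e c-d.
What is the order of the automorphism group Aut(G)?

Every vertex has degree 2 and the graph is connected, so G is the 5-cycle C_5. The automorphisms of the 5-cycle are exactly the symmetries of a regular 5-gon: the dihedral group D_5, |D_5| = 10.

10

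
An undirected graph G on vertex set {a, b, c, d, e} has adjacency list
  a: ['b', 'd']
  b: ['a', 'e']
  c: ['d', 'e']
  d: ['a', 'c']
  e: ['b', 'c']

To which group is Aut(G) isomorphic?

D_5

Every vertex has degree 2 and the graph is connected, so G is the 5-cycle C_5. The automorphisms of the 5-cycle are exactly the symmetries of a regular 5-gon: the dihedral group D_5, |D_5| = 10.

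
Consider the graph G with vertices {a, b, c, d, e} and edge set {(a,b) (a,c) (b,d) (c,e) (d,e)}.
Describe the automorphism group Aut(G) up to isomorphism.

Every vertex has degree 2 and the graph is connected, so G is the 5-cycle C_5. The automorphisms of the 5-cycle are exactly the symmetries of a regular 5-gon: the dihedral group D_5, |D_5| = 10.

the dihedral group of order 10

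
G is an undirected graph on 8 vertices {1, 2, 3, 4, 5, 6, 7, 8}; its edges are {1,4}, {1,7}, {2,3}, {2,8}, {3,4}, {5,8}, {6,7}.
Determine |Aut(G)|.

The degree sequence is [2, 2, 2, 2, 1, 1, 2, 2]; the two degree-1 vertices 5 and 6 are the ends of a path, so G = P_8. The only nontrivial automorphism of a path is the end-to-end reflection, so Aut(G) ≅ Z_2.

2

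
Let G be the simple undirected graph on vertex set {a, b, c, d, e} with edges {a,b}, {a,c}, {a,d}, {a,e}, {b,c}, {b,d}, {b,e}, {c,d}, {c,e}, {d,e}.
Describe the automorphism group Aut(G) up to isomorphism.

S_5

Every vertex has degree 4, so G is the complete graph K_5. Any permutation of the 5 vertices preserves K_5, so Aut(K_5) = S_5 of order 5! = 120.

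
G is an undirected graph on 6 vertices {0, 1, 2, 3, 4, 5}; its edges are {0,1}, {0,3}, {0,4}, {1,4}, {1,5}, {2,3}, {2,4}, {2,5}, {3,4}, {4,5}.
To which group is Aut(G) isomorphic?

the dihedral group of order 10

Vertex 4 is the unique vertex of degree 5; the remaining 5 vertices each have degree 3 and induce a cycle, so G is the wheel on 6 vertices with hub 4. Every automorphism fixes the hub and acts on the rim 5-cycle, so Aut(G) ≅ Aut(C_5) = D_5 of order 10.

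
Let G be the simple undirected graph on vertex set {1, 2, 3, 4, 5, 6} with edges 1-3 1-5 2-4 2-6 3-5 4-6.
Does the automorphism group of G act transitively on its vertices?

Yes

G has two connected components, {2, 4, 6} and {1, 3, 5}; each is 2-regular, so G = C_3 ⊔ C_3. Aut of a disjoint union of two copies of C_3 is the wreath product D_3 ≀ Z_2, of order 2·6² = 72. Under this action every vertex can be carried to every other, so G is vertex-transitive.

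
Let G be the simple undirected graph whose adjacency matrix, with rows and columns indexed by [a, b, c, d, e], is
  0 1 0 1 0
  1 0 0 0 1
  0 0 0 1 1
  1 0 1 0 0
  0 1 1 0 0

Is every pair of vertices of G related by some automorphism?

Yes

Every vertex has degree 2 and the graph is connected, so G is the 5-cycle C_5. The automorphisms of the 5-cycle are exactly the symmetries of a regular 5-gon: the dihedral group D_5, |D_5| = 10. Under this action every vertex can be carried to every other, so G is vertex-transitive.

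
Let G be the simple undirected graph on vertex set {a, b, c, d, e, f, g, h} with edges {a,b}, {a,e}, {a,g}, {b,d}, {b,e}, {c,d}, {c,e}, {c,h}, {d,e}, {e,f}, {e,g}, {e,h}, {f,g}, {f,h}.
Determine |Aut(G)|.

14

Vertex e is the unique vertex of degree 7; the remaining 7 vertices each have degree 3 and induce a cycle, so G is the wheel on 8 vertices with hub e. Every automorphism fixes the hub and acts on the rim 7-cycle, so Aut(G) ≅ Aut(C_7) = D_7 of order 14.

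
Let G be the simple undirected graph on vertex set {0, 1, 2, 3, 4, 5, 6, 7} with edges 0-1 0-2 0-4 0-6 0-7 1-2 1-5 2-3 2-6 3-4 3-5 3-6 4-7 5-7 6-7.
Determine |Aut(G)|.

Degrees alone do not determine every vertex (e.g. 1 and 4 both have degree 3), but their neighbour-degree multisets differ: N(1) has degrees [3, 4, 5] while N(4) has degrees [4, 4, 5]. Repeating this refinement separates all vertices, so the only automorphism is the identity.

1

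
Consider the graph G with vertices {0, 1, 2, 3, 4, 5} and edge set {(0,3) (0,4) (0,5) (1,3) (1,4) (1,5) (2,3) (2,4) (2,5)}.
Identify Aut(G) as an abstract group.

S_3 ≀ Z_2

G is 3-regular and bipartite with parts {3, 4, 5} and {0, 1, 2} (each part is independent and every cross-pair is an edge), so G = K_{3,3}. Each part can be permuted independently (S_3 × S_3) and the two equal-size parts can also be swapped, giving (S_3 × S_3) ⋊ Z_2 of order 2·(3!)² = 72.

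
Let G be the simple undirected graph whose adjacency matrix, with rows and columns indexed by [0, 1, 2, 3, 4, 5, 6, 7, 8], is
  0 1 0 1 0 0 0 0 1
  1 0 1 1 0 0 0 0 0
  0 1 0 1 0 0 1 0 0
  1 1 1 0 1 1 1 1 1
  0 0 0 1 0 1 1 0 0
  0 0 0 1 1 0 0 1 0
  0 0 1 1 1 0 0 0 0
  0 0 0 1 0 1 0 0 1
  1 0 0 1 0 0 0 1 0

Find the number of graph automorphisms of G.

Vertex 3 is the unique vertex of degree 8; the remaining 8 vertices each have degree 3 and induce a cycle, so G is the wheel on 9 vertices with hub 3. Every automorphism fixes the hub and acts on the rim 8-cycle, so Aut(G) ≅ Aut(C_8) = D_8 of order 16.

16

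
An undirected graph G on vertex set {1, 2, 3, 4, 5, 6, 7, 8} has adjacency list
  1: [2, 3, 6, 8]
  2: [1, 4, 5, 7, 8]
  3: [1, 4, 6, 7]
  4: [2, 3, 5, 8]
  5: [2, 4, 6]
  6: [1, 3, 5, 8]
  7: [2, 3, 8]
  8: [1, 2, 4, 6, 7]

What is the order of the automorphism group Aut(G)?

Degrees alone do not determine every vertex (e.g. 1 and 3 both have degree 4), but their neighbour-degree multisets differ: N(1) has degrees [4, 4, 5, 5] while N(3) has degrees [3, 4, 4, 4]. Repeating this refinement separates all vertices, so the only automorphism is the identity.

1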